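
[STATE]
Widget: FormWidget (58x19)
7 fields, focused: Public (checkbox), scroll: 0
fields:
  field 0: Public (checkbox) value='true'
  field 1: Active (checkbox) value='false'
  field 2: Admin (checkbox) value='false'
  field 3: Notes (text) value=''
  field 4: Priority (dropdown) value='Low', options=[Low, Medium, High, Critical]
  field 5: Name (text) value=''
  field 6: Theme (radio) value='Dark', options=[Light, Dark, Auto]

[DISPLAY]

> Public:     [x]                                         
  Active:     [ ]                                         
  Admin:      [ ]                                         
  Notes:      [                                          ]
  Priority:   [Low                                      ▼]
  Name:       [                                          ]
  Theme:      ( ) Light  (●) Dark  ( ) Auto               
                                                          
                                                          
                                                          
                                                          
                                                          
                                                          
                                                          
                                                          
                                                          
                                                          
                                                          
                                                          


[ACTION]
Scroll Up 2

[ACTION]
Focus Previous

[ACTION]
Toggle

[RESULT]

  Public:     [x]                                         
  Active:     [ ]                                         
  Admin:      [ ]                                         
  Notes:      [                                          ]
  Priority:   [Low                                      ▼]
  Name:       [                                          ]
> Theme:      ( ) Light  (●) Dark  ( ) Auto               
                                                          
                                                          
                                                          
                                                          
                                                          
                                                          
                                                          
                                                          
                                                          
                                                          
                                                          
                                                          


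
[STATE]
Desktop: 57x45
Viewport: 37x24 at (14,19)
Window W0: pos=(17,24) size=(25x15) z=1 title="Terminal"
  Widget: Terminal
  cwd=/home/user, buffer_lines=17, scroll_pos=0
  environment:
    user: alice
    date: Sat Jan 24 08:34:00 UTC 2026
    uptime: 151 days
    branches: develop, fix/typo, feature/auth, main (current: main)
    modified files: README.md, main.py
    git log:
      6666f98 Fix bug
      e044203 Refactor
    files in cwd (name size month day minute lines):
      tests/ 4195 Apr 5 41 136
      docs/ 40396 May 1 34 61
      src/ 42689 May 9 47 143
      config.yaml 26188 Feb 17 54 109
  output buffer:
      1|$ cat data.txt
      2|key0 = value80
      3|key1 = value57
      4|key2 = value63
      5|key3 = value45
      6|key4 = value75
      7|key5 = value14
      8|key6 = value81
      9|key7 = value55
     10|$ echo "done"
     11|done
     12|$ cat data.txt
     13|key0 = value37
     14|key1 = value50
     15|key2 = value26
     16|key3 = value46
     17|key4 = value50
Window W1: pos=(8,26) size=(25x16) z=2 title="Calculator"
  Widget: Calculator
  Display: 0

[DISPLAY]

                                     
                                     
                                     
                                     
                                     
   ┏━━━━━━━━━━━━━━━━━━━━━━━┓         
   ┃ Terminal              ┃         
━━━━━━━━━━━━━━━━━━┓────────┨         
ulator            ┃        ┃         
──────────────────┨        ┃         
                 0┃        ┃         
───┬───┬───┐      ┃        ┃         
 8 │ 9 │ ÷ │      ┃        ┃         
───┼───┼───┤      ┃        ┃         
 5 │ 6 │ × │      ┃        ┃         
───┼───┼───┤      ┃        ┃         
 2 │ 3 │ - │      ┃        ┃         
───┼───┼───┤      ┃        ┃         
 . │ = │ + │      ┃        ┃         
───┼───┼───┤      ┃━━━━━━━━┛         
 MC│ MR│ M+│      ┃                  
───┴───┴───┘      ┃                  
━━━━━━━━━━━━━━━━━━┛                  
                                     


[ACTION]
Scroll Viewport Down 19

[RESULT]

                                     
                                     
                                     
   ┏━━━━━━━━━━━━━━━━━━━━━━━┓         
   ┃ Terminal              ┃         
━━━━━━━━━━━━━━━━━━┓────────┨         
ulator            ┃        ┃         
──────────────────┨        ┃         
                 0┃        ┃         
───┬───┬───┐      ┃        ┃         
 8 │ 9 │ ÷ │      ┃        ┃         
───┼───┼───┤      ┃        ┃         
 5 │ 6 │ × │      ┃        ┃         
───┼───┼───┤      ┃        ┃         
 2 │ 3 │ - │      ┃        ┃         
───┼───┼───┤      ┃        ┃         
 . │ = │ + │      ┃        ┃         
───┼───┼───┤      ┃━━━━━━━━┛         
 MC│ MR│ M+│      ┃                  
───┴───┴───┘      ┃                  
━━━━━━━━━━━━━━━━━━┛                  
                                     
                                     
                                     


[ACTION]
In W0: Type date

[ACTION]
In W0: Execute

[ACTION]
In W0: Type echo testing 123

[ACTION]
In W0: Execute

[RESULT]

                                     
                                     
                                     
   ┏━━━━━━━━━━━━━━━━━━━━━━━┓         
   ┃ Terminal              ┃         
━━━━━━━━━━━━━━━━━━┓────────┨         
ulator            ┃        ┃         
──────────────────┨        ┃         
                 0┃        ┃         
───┬───┬───┐      ┃        ┃         
 8 │ 9 │ ÷ │      ┃        ┃         
───┼───┼───┤      ┃        ┃         
 5 │ 6 │ × │      ┃        ┃         
───┼───┼───┤      ┃4:00 UTC┃         
 2 │ 3 │ - │      ┃123     ┃         
───┼───┼───┤      ┃        ┃         
 . │ = │ + │      ┃        ┃         
───┼───┼───┤      ┃━━━━━━━━┛         
 MC│ MR│ M+│      ┃                  
───┴───┴───┘      ┃                  
━━━━━━━━━━━━━━━━━━┛                  
                                     
                                     
                                     


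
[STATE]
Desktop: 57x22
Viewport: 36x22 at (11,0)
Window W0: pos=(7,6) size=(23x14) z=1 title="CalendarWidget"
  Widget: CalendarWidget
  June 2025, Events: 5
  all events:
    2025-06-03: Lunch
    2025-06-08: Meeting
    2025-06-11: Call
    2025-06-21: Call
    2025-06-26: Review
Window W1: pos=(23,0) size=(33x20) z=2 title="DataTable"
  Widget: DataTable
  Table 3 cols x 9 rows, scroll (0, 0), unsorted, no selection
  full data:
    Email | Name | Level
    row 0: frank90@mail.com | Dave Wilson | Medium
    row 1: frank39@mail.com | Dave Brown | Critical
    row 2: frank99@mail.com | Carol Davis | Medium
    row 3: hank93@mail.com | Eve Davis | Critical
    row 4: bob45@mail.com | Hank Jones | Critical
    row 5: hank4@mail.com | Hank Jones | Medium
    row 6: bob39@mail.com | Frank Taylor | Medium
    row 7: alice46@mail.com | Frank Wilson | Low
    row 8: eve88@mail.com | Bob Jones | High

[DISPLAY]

            ┏━━━━━━━━━━━━━━━━━━━━━━━
            ┃ DataTable             
            ┠───────────────────────
            ┃Email           │Name  
            ┃────────────────┼──────
            ┃frank90@mail.com│Dave W
━━━━━━━━━━━━┃frank39@mail.com│Dave B
lendarWidget┃frank99@mail.com│Carol 
────────────┃hank93@mail.com │Eve Da
   June 2025┃bob45@mail.com  │Hank J
Tu We Th Fr ┃hank4@mail.com  │Hank J
            ┃bob39@mail.com  │Frank 
 3*  4  5  6┃alice46@mail.com│Frank 
10 11* 12 13┃eve88@mail.com  │Bob Jo
17 18 19 20 ┃                       
24 25 26* 27┃                       
            ┃                       
            ┃                       
            ┃                       
━━━━━━━━━━━━┗━━━━━━━━━━━━━━━━━━━━━━━
                                    
                                    


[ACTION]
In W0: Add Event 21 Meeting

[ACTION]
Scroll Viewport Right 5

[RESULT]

       ┏━━━━━━━━━━━━━━━━━━━━━━━━━━━━
       ┃ DataTable                  
       ┠────────────────────────────
       ┃Email           │Name       
       ┃────────────────┼───────────
       ┃frank90@mail.com│Dave Wilson
━━━━━━━┃frank39@mail.com│Dave Brown 
rWidget┃frank99@mail.com│Carol Davis
───────┃hank93@mail.com │Eve Davis  
ne 2025┃bob45@mail.com  │Hank Jones 
 Th Fr ┃hank4@mail.com  │Hank Jones 
       ┃bob39@mail.com  │Frank Taylo
4  5  6┃alice46@mail.com│Frank Wilso
* 12 13┃eve88@mail.com  │Bob Jones  
 19 20 ┃                            
 26* 27┃                            
       ┃                            
       ┃                            
       ┃                            
━━━━━━━┗━━━━━━━━━━━━━━━━━━━━━━━━━━━━
                                    
                                    


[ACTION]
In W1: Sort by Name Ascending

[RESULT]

       ┏━━━━━━━━━━━━━━━━━━━━━━━━━━━━
       ┃ DataTable                  
       ┠────────────────────────────
       ┃Email           │Name       
       ┃────────────────┼───────────
       ┃eve88@mail.com  │Bob Jones  
━━━━━━━┃frank99@mail.com│Carol Davis
rWidget┃frank39@mail.com│Dave Brown 
───────┃frank90@mail.com│Dave Wilson
ne 2025┃hank93@mail.com │Eve Davis  
 Th Fr ┃bob39@mail.com  │Frank Taylo
       ┃alice46@mail.com│Frank Wilso
4  5  6┃bob45@mail.com  │Hank Jones 
* 12 13┃hank4@mail.com  │Hank Jones 
 19 20 ┃                            
 26* 27┃                            
       ┃                            
       ┃                            
       ┃                            
━━━━━━━┗━━━━━━━━━━━━━━━━━━━━━━━━━━━━
                                    
                                    


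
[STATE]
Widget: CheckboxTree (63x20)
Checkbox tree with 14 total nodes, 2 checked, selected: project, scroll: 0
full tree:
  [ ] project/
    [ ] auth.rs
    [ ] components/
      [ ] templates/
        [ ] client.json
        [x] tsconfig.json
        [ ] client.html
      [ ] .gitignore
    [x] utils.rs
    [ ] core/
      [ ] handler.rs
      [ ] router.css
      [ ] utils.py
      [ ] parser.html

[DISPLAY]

>[-] project/                                                  
   [ ] auth.rs                                                 
   [-] components/                                             
     [-] templates/                                            
       [ ] client.json                                         
       [x] tsconfig.json                                       
       [ ] client.html                                         
     [ ] .gitignore                                            
   [x] utils.rs                                                
   [ ] core/                                                   
     [ ] handler.rs                                            
     [ ] router.css                                            
     [ ] utils.py                                              
     [ ] parser.html                                           
                                                               
                                                               
                                                               
                                                               
                                                               
                                                               


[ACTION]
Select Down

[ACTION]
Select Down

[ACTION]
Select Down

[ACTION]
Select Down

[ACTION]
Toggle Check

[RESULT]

 [-] project/                                                  
   [ ] auth.rs                                                 
   [-] components/                                             
     [-] templates/                                            
>      [x] client.json                                         
       [x] tsconfig.json                                       
       [ ] client.html                                         
     [ ] .gitignore                                            
   [x] utils.rs                                                
   [ ] core/                                                   
     [ ] handler.rs                                            
     [ ] router.css                                            
     [ ] utils.py                                              
     [ ] parser.html                                           
                                                               
                                                               
                                                               
                                                               
                                                               
                                                               


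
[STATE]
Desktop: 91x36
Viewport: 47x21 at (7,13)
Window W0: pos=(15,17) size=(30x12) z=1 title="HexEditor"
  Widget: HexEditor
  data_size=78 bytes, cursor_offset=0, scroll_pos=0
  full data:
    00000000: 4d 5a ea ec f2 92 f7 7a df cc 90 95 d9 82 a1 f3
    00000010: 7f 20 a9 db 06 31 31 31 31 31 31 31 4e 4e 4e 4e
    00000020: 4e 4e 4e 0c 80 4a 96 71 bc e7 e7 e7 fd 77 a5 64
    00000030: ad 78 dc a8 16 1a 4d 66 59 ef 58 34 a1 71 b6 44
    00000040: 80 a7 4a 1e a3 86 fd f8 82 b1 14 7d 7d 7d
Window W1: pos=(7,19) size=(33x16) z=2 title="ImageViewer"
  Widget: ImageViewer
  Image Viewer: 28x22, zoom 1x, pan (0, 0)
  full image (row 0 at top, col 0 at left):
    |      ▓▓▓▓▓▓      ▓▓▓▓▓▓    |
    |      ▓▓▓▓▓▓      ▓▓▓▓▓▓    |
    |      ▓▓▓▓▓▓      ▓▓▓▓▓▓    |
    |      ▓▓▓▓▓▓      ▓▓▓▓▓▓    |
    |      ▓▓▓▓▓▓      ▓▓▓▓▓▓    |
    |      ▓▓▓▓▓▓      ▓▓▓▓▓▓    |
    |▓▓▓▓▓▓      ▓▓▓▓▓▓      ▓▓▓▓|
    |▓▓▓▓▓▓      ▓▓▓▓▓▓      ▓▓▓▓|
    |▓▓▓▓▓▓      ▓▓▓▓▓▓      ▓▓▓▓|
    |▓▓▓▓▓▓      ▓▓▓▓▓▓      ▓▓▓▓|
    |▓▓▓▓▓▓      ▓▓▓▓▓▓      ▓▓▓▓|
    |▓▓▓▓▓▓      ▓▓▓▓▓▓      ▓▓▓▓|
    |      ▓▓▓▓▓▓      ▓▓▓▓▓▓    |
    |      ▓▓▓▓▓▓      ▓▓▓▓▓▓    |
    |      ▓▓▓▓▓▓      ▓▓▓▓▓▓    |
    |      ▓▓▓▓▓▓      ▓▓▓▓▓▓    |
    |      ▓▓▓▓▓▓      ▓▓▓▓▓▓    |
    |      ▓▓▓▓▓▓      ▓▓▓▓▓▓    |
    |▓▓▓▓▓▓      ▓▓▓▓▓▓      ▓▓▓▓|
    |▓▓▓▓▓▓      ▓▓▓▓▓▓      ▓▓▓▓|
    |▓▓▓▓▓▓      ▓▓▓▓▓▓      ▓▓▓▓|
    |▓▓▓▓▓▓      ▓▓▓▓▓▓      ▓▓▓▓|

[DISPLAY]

                                               
                                               
                                               
                                               
        ┏━━━━━━━━━━━━━━━━━━━━━━━━━━━━┓         
        ┃ HexEditor                  ┃         
┏━━━━━━━━━━━━━━━━━━━━━━━━━━━━━━━┓────┨         
┃ ImageViewer                   ┃ 92 ┃         
┠───────────────────────────────┨ 31 ┃         
┃      ▓▓▓▓▓▓      ▓▓▓▓▓▓       ┃ 4a ┃         
┃      ▓▓▓▓▓▓      ▓▓▓▓▓▓       ┃ 1a ┃         
┃      ▓▓▓▓▓▓      ▓▓▓▓▓▓       ┃ 86 ┃         
┃      ▓▓▓▓▓▓      ▓▓▓▓▓▓       ┃    ┃         
┃      ▓▓▓▓▓▓      ▓▓▓▓▓▓       ┃    ┃         
┃      ▓▓▓▓▓▓      ▓▓▓▓▓▓       ┃    ┃         
┃▓▓▓▓▓▓      ▓▓▓▓▓▓      ▓▓▓▓   ┃━━━━┛         
┃▓▓▓▓▓▓      ▓▓▓▓▓▓      ▓▓▓▓   ┃              
┃▓▓▓▓▓▓      ▓▓▓▓▓▓      ▓▓▓▓   ┃              
┃▓▓▓▓▓▓      ▓▓▓▓▓▓      ▓▓▓▓   ┃              
┃▓▓▓▓▓▓      ▓▓▓▓▓▓      ▓▓▓▓   ┃              
┃▓▓▓▓▓▓      ▓▓▓▓▓▓      ▓▓▓▓   ┃              


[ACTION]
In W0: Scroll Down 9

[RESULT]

                                               
                                               
                                               
                                               
        ┏━━━━━━━━━━━━━━━━━━━━━━━━━━━━┓         
        ┃ HexEditor                  ┃         
┏━━━━━━━━━━━━━━━━━━━━━━━━━━━━━━━┓────┨         
┃ ImageViewer                   ┃ 86 ┃         
┠───────────────────────────────┨    ┃         
┃      ▓▓▓▓▓▓      ▓▓▓▓▓▓       ┃    ┃         
┃      ▓▓▓▓▓▓      ▓▓▓▓▓▓       ┃    ┃         
┃      ▓▓▓▓▓▓      ▓▓▓▓▓▓       ┃    ┃         
┃      ▓▓▓▓▓▓      ▓▓▓▓▓▓       ┃    ┃         
┃      ▓▓▓▓▓▓      ▓▓▓▓▓▓       ┃    ┃         
┃      ▓▓▓▓▓▓      ▓▓▓▓▓▓       ┃    ┃         
┃▓▓▓▓▓▓      ▓▓▓▓▓▓      ▓▓▓▓   ┃━━━━┛         
┃▓▓▓▓▓▓      ▓▓▓▓▓▓      ▓▓▓▓   ┃              
┃▓▓▓▓▓▓      ▓▓▓▓▓▓      ▓▓▓▓   ┃              
┃▓▓▓▓▓▓      ▓▓▓▓▓▓      ▓▓▓▓   ┃              
┃▓▓▓▓▓▓      ▓▓▓▓▓▓      ▓▓▓▓   ┃              
┃▓▓▓▓▓▓      ▓▓▓▓▓▓      ▓▓▓▓   ┃              


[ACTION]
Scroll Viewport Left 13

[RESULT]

                                               
                                               
                                               
                                               
               ┏━━━━━━━━━━━━━━━━━━━━━━━━━━━━┓  
               ┃ HexEditor                  ┃  
       ┏━━━━━━━━━━━━━━━━━━━━━━━━━━━━━━━┓────┨  
       ┃ ImageViewer                   ┃ 86 ┃  
       ┠───────────────────────────────┨    ┃  
       ┃      ▓▓▓▓▓▓      ▓▓▓▓▓▓       ┃    ┃  
       ┃      ▓▓▓▓▓▓      ▓▓▓▓▓▓       ┃    ┃  
       ┃      ▓▓▓▓▓▓      ▓▓▓▓▓▓       ┃    ┃  
       ┃      ▓▓▓▓▓▓      ▓▓▓▓▓▓       ┃    ┃  
       ┃      ▓▓▓▓▓▓      ▓▓▓▓▓▓       ┃    ┃  
       ┃      ▓▓▓▓▓▓      ▓▓▓▓▓▓       ┃    ┃  
       ┃▓▓▓▓▓▓      ▓▓▓▓▓▓      ▓▓▓▓   ┃━━━━┛  
       ┃▓▓▓▓▓▓      ▓▓▓▓▓▓      ▓▓▓▓   ┃       
       ┃▓▓▓▓▓▓      ▓▓▓▓▓▓      ▓▓▓▓   ┃       
       ┃▓▓▓▓▓▓      ▓▓▓▓▓▓      ▓▓▓▓   ┃       
       ┃▓▓▓▓▓▓      ▓▓▓▓▓▓      ▓▓▓▓   ┃       
       ┃▓▓▓▓▓▓      ▓▓▓▓▓▓      ▓▓▓▓   ┃       


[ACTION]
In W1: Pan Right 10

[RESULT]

                                               
                                               
                                               
                                               
               ┏━━━━━━━━━━━━━━━━━━━━━━━━━━━━┓  
               ┃ HexEditor                  ┃  
       ┏━━━━━━━━━━━━━━━━━━━━━━━━━━━━━━━┓────┨  
       ┃ ImageViewer                   ┃ 86 ┃  
       ┠───────────────────────────────┨    ┃  
       ┃▓▓      ▓▓▓▓▓▓                 ┃    ┃  
       ┃▓▓      ▓▓▓▓▓▓                 ┃    ┃  
       ┃▓▓      ▓▓▓▓▓▓                 ┃    ┃  
       ┃▓▓      ▓▓▓▓▓▓                 ┃    ┃  
       ┃▓▓      ▓▓▓▓▓▓                 ┃    ┃  
       ┃▓▓      ▓▓▓▓▓▓                 ┃    ┃  
       ┃  ▓▓▓▓▓▓      ▓▓▓▓             ┃━━━━┛  
       ┃  ▓▓▓▓▓▓      ▓▓▓▓             ┃       
       ┃  ▓▓▓▓▓▓      ▓▓▓▓             ┃       
       ┃  ▓▓▓▓▓▓      ▓▓▓▓             ┃       
       ┃  ▓▓▓▓▓▓      ▓▓▓▓             ┃       
       ┃  ▓▓▓▓▓▓      ▓▓▓▓             ┃       


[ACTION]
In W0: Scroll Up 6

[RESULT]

                                               
                                               
                                               
                                               
               ┏━━━━━━━━━━━━━━━━━━━━━━━━━━━━┓  
               ┃ HexEditor                  ┃  
       ┏━━━━━━━━━━━━━━━━━━━━━━━━━━━━━━━┓────┨  
       ┃ ImageViewer                   ┃ 92 ┃  
       ┠───────────────────────────────┨ 31 ┃  
       ┃▓▓      ▓▓▓▓▓▓                 ┃ 4a ┃  
       ┃▓▓      ▓▓▓▓▓▓                 ┃ 1a ┃  
       ┃▓▓      ▓▓▓▓▓▓                 ┃ 86 ┃  
       ┃▓▓      ▓▓▓▓▓▓                 ┃    ┃  
       ┃▓▓      ▓▓▓▓▓▓                 ┃    ┃  
       ┃▓▓      ▓▓▓▓▓▓                 ┃    ┃  
       ┃  ▓▓▓▓▓▓      ▓▓▓▓             ┃━━━━┛  
       ┃  ▓▓▓▓▓▓      ▓▓▓▓             ┃       
       ┃  ▓▓▓▓▓▓      ▓▓▓▓             ┃       
       ┃  ▓▓▓▓▓▓      ▓▓▓▓             ┃       
       ┃  ▓▓▓▓▓▓      ▓▓▓▓             ┃       
       ┃  ▓▓▓▓▓▓      ▓▓▓▓             ┃       


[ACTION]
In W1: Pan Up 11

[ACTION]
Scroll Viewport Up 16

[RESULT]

                                               
                                               
                                               
                                               
                                               
                                               
                                               
                                               
                                               
                                               
                                               
                                               
                                               
                                               
                                               
                                               
                                               
               ┏━━━━━━━━━━━━━━━━━━━━━━━━━━━━┓  
               ┃ HexEditor                  ┃  
       ┏━━━━━━━━━━━━━━━━━━━━━━━━━━━━━━━┓────┨  
       ┃ ImageViewer                   ┃ 92 ┃  


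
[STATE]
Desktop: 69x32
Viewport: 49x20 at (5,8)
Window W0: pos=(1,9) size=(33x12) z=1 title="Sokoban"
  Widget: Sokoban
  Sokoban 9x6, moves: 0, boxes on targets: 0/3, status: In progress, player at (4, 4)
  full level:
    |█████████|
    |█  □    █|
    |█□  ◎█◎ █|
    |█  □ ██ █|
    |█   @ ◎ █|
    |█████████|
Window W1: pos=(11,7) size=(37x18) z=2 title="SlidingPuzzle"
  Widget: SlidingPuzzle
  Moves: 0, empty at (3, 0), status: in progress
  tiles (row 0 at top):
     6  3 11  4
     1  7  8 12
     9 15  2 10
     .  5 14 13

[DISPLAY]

      ┃ SlidingPuzzle                     ┃      
━━━━━━┠───────────────────────────────────┨      
koban ┃┌────┬────┬────┬────┐              ┃      
──────┃│  6 │  3 │ 11 │  4 │              ┃      
██████┃├────┼────┼────┼────┤              ┃      
□    █┃│  1 │  7 │  8 │ 12 │              ┃      
 ◎█◎ █┃├────┼────┼────┼────┤              ┃      
□ ██ █┃│  9 │ 15 │  2 │ 10 │              ┃      
 @ ◎ █┃├────┼────┼────┼────┤              ┃      
██████┃│    │  5 │ 14 │ 13 │              ┃      
es: 0 ┃└────┴────┴────┴────┘              ┃      
      ┃Moves: 0                           ┃      
━━━━━━┃                                   ┃      
      ┃                                   ┃      
      ┃                                   ┃      
      ┃                                   ┃      
      ┗━━━━━━━━━━━━━━━━━━━━━━━━━━━━━━━━━━━┛      
                                                 
                                                 
                                                 


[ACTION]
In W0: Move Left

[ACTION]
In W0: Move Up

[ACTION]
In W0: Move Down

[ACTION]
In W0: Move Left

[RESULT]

      ┃ SlidingPuzzle                     ┃      
━━━━━━┠───────────────────────────────────┨      
koban ┃┌────┬────┬────┬────┐              ┃      
──────┃│  6 │  3 │ 11 │  4 │              ┃      
██████┃├────┼────┼────┼────┤              ┃      
□    █┃│  1 │  7 │  8 │ 12 │              ┃      
□◎█◎ █┃├────┼────┼────┼────┤              ┃      
  ██ █┃│  9 │ 15 │  2 │ 10 │              ┃      
   ◎ █┃├────┼────┼────┼────┤              ┃      
██████┃│    │  5 │ 14 │ 13 │              ┃      
es: 4 ┃└────┴────┴────┴────┘              ┃      
      ┃Moves: 0                           ┃      
━━━━━━┃                                   ┃      
      ┃                                   ┃      
      ┃                                   ┃      
      ┃                                   ┃      
      ┗━━━━━━━━━━━━━━━━━━━━━━━━━━━━━━━━━━━┛      
                                                 
                                                 
                                                 


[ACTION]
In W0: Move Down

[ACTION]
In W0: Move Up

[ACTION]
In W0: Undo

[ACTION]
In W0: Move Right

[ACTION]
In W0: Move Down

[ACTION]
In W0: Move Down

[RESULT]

      ┃ SlidingPuzzle                     ┃      
━━━━━━┠───────────────────────────────────┨      
koban ┃┌────┬────┬────┬────┐              ┃      
──────┃│  6 │  3 │ 11 │  4 │              ┃      
██████┃├────┼────┼────┼────┤              ┃      
□    █┃│  1 │  7 │  8 │ 12 │              ┃      
□◎█◎ █┃├────┼────┼────┼────┤              ┃      
  ██ █┃│  9 │ 15 │  2 │ 10 │              ┃      
@  ◎ █┃├────┼────┼────┼────┤              ┃      
██████┃│    │  5 │ 14 │ 13 │              ┃      
es: 5 ┃└────┴────┴────┴────┘              ┃      
      ┃Moves: 0                           ┃      
━━━━━━┃                                   ┃      
      ┃                                   ┃      
      ┃                                   ┃      
      ┃                                   ┃      
      ┗━━━━━━━━━━━━━━━━━━━━━━━━━━━━━━━━━━━┛      
                                                 
                                                 
                                                 


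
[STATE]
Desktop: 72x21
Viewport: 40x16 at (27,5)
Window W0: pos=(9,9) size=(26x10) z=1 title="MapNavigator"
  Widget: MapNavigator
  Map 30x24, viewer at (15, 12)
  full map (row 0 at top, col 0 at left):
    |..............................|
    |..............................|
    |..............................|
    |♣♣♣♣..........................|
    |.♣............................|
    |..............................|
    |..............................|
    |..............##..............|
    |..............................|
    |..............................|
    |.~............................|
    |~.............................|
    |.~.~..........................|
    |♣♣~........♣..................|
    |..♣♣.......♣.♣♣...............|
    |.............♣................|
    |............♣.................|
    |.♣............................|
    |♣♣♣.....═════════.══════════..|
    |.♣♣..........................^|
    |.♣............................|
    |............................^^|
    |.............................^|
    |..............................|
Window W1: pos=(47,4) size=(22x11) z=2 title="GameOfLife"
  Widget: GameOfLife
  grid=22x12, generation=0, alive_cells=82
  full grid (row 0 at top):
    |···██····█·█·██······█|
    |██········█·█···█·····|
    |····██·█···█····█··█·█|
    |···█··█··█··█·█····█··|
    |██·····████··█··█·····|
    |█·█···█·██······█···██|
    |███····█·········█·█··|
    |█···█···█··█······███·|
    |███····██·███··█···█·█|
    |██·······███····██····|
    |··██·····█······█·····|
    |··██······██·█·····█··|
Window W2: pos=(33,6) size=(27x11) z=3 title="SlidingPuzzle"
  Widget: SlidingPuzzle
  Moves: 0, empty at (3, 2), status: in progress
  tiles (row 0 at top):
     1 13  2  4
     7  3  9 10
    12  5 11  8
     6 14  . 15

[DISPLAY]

                    ┃ GameOfLife        
      ┏━━━━━━━━━━━━━━━━━━━━━━━━━┓───────
      ┃ SlidingPuzzle           ┃       
      ┠─────────────────────────┨·█····█
━━━━━━┃┌────┬────┬────┬────┐    ┃█··█···
      ┃│  1 │ 13 │  2 │  4 │    ┃···█···
──────┃├────┼────┼────┼────┤    ┃····█·█
......┃│  7 │  3 │  9 │ 10 │    ┃·····██
......┃├────┼────┼────┼────┤    ┃··█···█
......┃│ 12 │  5 │ 11 │  8 │    ┃━━━━━━━
......┃├────┼────┼────┼────┤    ┃       
......┗━━━━━━━━━━━━━━━━━━━━━━━━━┛       
.......┃                                
━━━━━━━┛                                
                                        
                                        


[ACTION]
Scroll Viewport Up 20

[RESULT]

                                        
                                        
                                        
                                        
                    ┏━━━━━━━━━━━━━━━━━━━
                    ┃ GameOfLife        
      ┏━━━━━━━━━━━━━━━━━━━━━━━━━┓───────
      ┃ SlidingPuzzle           ┃       
      ┠─────────────────────────┨·█····█
━━━━━━┃┌────┬────┬────┬────┐    ┃█··█···
      ┃│  1 │ 13 │  2 │  4 │    ┃···█···
──────┃├────┼────┼────┼────┤    ┃····█·█
......┃│  7 │  3 │  9 │ 10 │    ┃·····██
......┃├────┼────┼────┼────┤    ┃··█···█
......┃│ 12 │  5 │ 11 │  8 │    ┃━━━━━━━
......┃├────┼────┼────┼────┤    ┃       


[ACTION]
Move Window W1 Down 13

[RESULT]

                                        
                                        
                                        
                                        
                                        
                                        
      ┏━━━━━━━━━━━━━━━━━━━━━━━━━┓       
      ┃ SlidingPuzzle           ┃       
      ┠─────────────────────────┨       
━━━━━━┃┌────┬────┬────┬────┐    ┃       
      ┃│  1 │ 13 │  2 │  4 │    ┃━━━━━━━
──────┃├────┼────┼────┼────┤    ┃       
......┃│  7 │  3 │  9 │ 10 │    ┃───────
......┃├────┼────┼────┼────┤    ┃       
......┃│ 12 │  5 │ 11 │  8 │    ┃·█····█
......┃├────┼────┼────┼────┤    ┃█··█···


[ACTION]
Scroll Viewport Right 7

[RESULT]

                                        
                                        
                                        
                                        
                                        
                                        
 ┏━━━━━━━━━━━━━━━━━━━━━━━━━┓            
 ┃ SlidingPuzzle           ┃            
 ┠─────────────────────────┨            
━┃┌────┬────┬────┬────┐    ┃            
 ┃│  1 │ 13 │  2 │  4 │    ┃━━━━━━━━┓   
─┃├────┼────┼────┼────┤    ┃        ┃   
.┃│  7 │  3 │  9 │ 10 │    ┃────────┨   
.┃├────┼────┼────┼────┤    ┃        ┃   
.┃│ 12 │  5 │ 11 │  8 │    ┃·█····█·┃   
.┃├────┼────┼────┼────┤    ┃█··█····┃   


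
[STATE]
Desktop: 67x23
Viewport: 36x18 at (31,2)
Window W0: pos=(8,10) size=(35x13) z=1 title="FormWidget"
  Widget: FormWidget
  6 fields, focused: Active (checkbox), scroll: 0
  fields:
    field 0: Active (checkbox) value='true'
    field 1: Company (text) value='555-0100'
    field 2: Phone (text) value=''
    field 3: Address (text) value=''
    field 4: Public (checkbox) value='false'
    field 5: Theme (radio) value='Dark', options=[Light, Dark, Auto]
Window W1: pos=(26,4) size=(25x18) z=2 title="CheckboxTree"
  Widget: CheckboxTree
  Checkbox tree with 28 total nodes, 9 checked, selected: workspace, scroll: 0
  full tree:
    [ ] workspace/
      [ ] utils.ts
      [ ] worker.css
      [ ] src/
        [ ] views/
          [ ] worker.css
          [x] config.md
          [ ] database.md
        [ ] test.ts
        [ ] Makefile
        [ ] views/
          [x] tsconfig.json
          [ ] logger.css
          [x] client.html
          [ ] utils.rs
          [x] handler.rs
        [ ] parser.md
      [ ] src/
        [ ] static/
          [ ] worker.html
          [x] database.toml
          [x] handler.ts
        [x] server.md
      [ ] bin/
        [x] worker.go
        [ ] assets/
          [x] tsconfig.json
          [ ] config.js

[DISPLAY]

                                    
                                    
━━━━━━━━━━━━━━━━━━━┓                
ckboxTree          ┃                
───────────────────┨                
 workspace/        ┃                
 ] utils.ts        ┃                
 ] worker.css      ┃                
-] src/            ┃                
 [-] views/        ┃                
   [ ] worker.css  ┃                
   [x] config.md   ┃                
   [ ] database.md ┃                
 [ ] test.ts       ┃                
 [ ] Makefile      ┃                
 [-] views/        ┃                
   [x] tsconfig.jso┃                
   [ ] logger.css  ┃                


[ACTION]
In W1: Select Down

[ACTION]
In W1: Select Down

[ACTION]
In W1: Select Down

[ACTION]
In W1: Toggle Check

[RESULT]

                                    
                                    
━━━━━━━━━━━━━━━━━━━┓                
ckboxTree          ┃                
───────────────────┨                
 workspace/        ┃                
 ] utils.ts        ┃                
 ] worker.css      ┃                
x] src/            ┃                
 [x] views/        ┃                
   [x] worker.css  ┃                
   [x] config.md   ┃                
   [x] database.md ┃                
 [x] test.ts       ┃                
 [x] Makefile      ┃                
 [x] views/        ┃                
   [x] tsconfig.jso┃                
   [x] logger.css  ┃                
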